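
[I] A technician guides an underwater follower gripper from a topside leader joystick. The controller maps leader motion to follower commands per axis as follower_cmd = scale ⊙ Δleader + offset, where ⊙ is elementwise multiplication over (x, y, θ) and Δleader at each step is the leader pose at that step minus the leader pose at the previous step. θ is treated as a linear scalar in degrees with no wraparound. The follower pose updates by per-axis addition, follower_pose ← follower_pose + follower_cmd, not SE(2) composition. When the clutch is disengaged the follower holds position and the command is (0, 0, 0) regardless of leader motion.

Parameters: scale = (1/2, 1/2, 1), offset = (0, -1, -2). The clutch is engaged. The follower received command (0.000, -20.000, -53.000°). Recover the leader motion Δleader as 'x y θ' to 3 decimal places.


axis x: (0.000 − 0) / (1/2) = 0.000
axis y: (-20.000 − -1) / (1/2) = -38.000
axis θ: (-53.000 − -2) / (1) = -51.000

0.000 -38.000 -51.000


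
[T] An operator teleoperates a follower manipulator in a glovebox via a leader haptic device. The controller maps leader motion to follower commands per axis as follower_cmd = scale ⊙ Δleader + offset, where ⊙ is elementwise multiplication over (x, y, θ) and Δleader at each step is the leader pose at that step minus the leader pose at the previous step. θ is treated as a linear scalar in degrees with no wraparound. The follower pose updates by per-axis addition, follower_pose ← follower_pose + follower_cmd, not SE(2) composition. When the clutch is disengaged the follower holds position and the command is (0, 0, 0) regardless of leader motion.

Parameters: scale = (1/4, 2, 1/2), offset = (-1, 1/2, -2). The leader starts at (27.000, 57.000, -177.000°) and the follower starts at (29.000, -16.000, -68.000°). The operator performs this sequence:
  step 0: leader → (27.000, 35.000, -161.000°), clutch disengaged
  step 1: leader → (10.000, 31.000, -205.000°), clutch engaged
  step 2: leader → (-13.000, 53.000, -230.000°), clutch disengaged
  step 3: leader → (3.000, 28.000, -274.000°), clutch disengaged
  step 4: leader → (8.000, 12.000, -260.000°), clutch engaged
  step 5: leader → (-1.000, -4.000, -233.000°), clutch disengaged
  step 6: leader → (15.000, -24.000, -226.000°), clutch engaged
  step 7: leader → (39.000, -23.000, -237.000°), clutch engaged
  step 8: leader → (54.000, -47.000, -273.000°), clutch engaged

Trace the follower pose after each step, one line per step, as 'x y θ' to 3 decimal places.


29.000 -16.000 -68.000
23.750 -23.500 -92.000
23.750 -23.500 -92.000
23.750 -23.500 -92.000
24.000 -55.000 -87.000
24.000 -55.000 -87.000
27.000 -94.500 -85.500
32.000 -92.000 -93.000
34.750 -139.500 -113.000

step 0: Δleader=(0.000, -22.000, 16.000°), disengaged; cmd=(0,0,0) → follower holds at (29.000, -16.000, -68.000°)
step 1: Δleader=(-17.000, -4.000, -44.000°), engaged; cmd=(-5.250, -7.500, -24.000°) → follower=(23.750, -23.500, -92.000°)
step 2: Δleader=(-23.000, 22.000, -25.000°), disengaged; cmd=(0,0,0) → follower holds at (23.750, -23.500, -92.000°)
step 3: Δleader=(16.000, -25.000, -44.000°), disengaged; cmd=(0,0,0) → follower holds at (23.750, -23.500, -92.000°)
step 4: Δleader=(5.000, -16.000, 14.000°), engaged; cmd=(0.250, -31.500, 5.000°) → follower=(24.000, -55.000, -87.000°)
step 5: Δleader=(-9.000, -16.000, 27.000°), disengaged; cmd=(0,0,0) → follower holds at (24.000, -55.000, -87.000°)
step 6: Δleader=(16.000, -20.000, 7.000°), engaged; cmd=(3.000, -39.500, 1.500°) → follower=(27.000, -94.500, -85.500°)
step 7: Δleader=(24.000, 1.000, -11.000°), engaged; cmd=(5.000, 2.500, -7.500°) → follower=(32.000, -92.000, -93.000°)
step 8: Δleader=(15.000, -24.000, -36.000°), engaged; cmd=(2.750, -47.500, -20.000°) → follower=(34.750, -139.500, -113.000°)


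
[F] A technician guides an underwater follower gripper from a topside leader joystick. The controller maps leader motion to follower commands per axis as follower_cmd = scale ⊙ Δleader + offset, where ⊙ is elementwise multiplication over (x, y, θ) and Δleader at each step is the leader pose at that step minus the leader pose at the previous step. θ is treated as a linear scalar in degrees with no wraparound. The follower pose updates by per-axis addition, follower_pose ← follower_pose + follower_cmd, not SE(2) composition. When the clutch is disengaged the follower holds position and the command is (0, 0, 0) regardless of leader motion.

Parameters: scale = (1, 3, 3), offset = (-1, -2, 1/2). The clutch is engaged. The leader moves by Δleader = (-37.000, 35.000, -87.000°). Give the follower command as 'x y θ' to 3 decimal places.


axis x: 1·-37.000 + -1 = -38.000
axis y: 3·35.000 + -2 = 103.000
axis θ: 3·-87.000 + 1/2 = -260.500

-38.000 103.000 -260.500


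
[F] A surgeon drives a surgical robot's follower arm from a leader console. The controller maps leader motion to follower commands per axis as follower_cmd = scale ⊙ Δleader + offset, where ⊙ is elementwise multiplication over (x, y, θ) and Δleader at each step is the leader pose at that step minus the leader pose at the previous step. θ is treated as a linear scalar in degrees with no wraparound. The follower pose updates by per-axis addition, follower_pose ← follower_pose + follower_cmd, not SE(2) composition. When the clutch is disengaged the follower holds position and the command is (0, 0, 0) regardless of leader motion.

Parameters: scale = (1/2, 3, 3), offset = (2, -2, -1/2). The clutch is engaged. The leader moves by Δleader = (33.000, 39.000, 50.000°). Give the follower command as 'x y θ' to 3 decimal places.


18.500 115.000 149.500

axis x: 1/2·33.000 + 2 = 18.500
axis y: 3·39.000 + -2 = 115.000
axis θ: 3·50.000 + -1/2 = 149.500


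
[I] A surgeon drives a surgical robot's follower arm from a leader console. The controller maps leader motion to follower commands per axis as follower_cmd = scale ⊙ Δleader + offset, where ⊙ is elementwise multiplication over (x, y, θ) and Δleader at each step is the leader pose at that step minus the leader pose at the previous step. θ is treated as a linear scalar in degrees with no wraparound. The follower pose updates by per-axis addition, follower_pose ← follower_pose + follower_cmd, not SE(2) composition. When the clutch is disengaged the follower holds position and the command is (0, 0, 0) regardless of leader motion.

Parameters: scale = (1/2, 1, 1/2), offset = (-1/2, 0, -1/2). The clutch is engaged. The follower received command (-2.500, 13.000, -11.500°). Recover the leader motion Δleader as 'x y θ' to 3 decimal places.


axis x: (-2.500 − -1/2) / (1/2) = -4.000
axis y: (13.000 − 0) / (1) = 13.000
axis θ: (-11.500 − -1/2) / (1/2) = -22.000

-4.000 13.000 -22.000


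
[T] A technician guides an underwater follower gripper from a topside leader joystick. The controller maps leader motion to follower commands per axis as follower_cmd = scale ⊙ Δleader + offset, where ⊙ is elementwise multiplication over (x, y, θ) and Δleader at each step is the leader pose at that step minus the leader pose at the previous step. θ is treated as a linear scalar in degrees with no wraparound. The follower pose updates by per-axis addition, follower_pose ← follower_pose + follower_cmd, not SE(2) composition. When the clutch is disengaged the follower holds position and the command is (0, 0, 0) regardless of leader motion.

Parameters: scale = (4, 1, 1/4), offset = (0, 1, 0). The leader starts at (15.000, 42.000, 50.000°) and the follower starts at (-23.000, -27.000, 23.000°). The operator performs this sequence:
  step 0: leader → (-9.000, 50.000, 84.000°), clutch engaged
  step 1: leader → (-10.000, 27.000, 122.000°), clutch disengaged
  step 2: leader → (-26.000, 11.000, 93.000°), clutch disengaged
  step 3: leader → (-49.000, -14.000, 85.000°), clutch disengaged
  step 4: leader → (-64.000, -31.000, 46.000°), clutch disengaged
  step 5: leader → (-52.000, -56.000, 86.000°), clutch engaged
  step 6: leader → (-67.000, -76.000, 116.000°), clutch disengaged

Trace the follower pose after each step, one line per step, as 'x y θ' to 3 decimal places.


-119.000 -18.000 31.500
-119.000 -18.000 31.500
-119.000 -18.000 31.500
-119.000 -18.000 31.500
-119.000 -18.000 31.500
-71.000 -42.000 41.500
-71.000 -42.000 41.500

step 0: Δleader=(-24.000, 8.000, 34.000°), engaged; cmd=(-96.000, 9.000, 8.500°) → follower=(-119.000, -18.000, 31.500°)
step 1: Δleader=(-1.000, -23.000, 38.000°), disengaged; cmd=(0,0,0) → follower holds at (-119.000, -18.000, 31.500°)
step 2: Δleader=(-16.000, -16.000, -29.000°), disengaged; cmd=(0,0,0) → follower holds at (-119.000, -18.000, 31.500°)
step 3: Δleader=(-23.000, -25.000, -8.000°), disengaged; cmd=(0,0,0) → follower holds at (-119.000, -18.000, 31.500°)
step 4: Δleader=(-15.000, -17.000, -39.000°), disengaged; cmd=(0,0,0) → follower holds at (-119.000, -18.000, 31.500°)
step 5: Δleader=(12.000, -25.000, 40.000°), engaged; cmd=(48.000, -24.000, 10.000°) → follower=(-71.000, -42.000, 41.500°)
step 6: Δleader=(-15.000, -20.000, 30.000°), disengaged; cmd=(0,0,0) → follower holds at (-71.000, -42.000, 41.500°)


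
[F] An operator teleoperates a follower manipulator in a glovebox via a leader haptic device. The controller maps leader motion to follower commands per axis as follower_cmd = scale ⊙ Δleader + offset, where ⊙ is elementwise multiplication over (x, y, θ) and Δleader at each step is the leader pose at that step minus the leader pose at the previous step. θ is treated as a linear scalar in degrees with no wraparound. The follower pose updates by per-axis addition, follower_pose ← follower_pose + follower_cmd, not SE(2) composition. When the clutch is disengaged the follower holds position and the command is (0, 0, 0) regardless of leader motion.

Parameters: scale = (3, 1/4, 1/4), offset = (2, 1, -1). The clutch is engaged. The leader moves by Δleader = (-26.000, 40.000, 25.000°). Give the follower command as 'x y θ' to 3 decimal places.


-76.000 11.000 5.250

axis x: 3·-26.000 + 2 = -76.000
axis y: 1/4·40.000 + 1 = 11.000
axis θ: 1/4·25.000 + -1 = 5.250


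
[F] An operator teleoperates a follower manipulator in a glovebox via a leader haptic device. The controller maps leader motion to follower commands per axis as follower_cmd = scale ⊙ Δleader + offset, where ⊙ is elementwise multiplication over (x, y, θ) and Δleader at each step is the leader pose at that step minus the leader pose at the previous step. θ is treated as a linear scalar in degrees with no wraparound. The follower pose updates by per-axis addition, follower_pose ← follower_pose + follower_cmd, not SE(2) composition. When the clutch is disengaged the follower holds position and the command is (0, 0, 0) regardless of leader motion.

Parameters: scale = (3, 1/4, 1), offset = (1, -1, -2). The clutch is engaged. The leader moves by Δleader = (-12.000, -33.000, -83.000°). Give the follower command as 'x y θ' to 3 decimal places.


-35.000 -9.250 -85.000

axis x: 3·-12.000 + 1 = -35.000
axis y: 1/4·-33.000 + -1 = -9.250
axis θ: 1·-83.000 + -2 = -85.000


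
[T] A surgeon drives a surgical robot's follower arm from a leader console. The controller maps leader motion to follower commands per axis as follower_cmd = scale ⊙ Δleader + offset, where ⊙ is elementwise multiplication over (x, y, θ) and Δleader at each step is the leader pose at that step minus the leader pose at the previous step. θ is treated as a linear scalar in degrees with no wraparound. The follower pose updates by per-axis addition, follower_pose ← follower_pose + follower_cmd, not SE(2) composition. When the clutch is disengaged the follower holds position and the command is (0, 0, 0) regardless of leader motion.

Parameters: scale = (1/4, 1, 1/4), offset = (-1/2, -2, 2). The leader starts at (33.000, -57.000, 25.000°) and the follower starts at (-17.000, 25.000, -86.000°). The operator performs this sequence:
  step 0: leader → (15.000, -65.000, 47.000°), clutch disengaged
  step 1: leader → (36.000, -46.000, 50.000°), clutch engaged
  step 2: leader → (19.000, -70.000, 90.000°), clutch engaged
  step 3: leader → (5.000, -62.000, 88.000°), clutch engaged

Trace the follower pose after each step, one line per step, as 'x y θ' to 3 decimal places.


-17.000 25.000 -86.000
-12.250 42.000 -83.250
-17.000 16.000 -71.250
-21.000 22.000 -69.750

step 0: Δleader=(-18.000, -8.000, 22.000°), disengaged; cmd=(0,0,0) → follower holds at (-17.000, 25.000, -86.000°)
step 1: Δleader=(21.000, 19.000, 3.000°), engaged; cmd=(4.750, 17.000, 2.750°) → follower=(-12.250, 42.000, -83.250°)
step 2: Δleader=(-17.000, -24.000, 40.000°), engaged; cmd=(-4.750, -26.000, 12.000°) → follower=(-17.000, 16.000, -71.250°)
step 3: Δleader=(-14.000, 8.000, -2.000°), engaged; cmd=(-4.000, 6.000, 1.500°) → follower=(-21.000, 22.000, -69.750°)


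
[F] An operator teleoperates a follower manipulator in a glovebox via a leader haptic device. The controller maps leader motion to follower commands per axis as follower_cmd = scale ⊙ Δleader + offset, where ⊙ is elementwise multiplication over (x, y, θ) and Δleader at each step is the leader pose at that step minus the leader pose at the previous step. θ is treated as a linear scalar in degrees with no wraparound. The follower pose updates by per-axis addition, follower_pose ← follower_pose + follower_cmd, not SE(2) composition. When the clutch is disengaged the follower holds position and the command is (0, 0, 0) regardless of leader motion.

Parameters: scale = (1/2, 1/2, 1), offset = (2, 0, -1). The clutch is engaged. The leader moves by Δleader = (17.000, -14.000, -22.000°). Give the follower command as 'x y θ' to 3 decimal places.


10.500 -7.000 -23.000

axis x: 1/2·17.000 + 2 = 10.500
axis y: 1/2·-14.000 + 0 = -7.000
axis θ: 1·-22.000 + -1 = -23.000


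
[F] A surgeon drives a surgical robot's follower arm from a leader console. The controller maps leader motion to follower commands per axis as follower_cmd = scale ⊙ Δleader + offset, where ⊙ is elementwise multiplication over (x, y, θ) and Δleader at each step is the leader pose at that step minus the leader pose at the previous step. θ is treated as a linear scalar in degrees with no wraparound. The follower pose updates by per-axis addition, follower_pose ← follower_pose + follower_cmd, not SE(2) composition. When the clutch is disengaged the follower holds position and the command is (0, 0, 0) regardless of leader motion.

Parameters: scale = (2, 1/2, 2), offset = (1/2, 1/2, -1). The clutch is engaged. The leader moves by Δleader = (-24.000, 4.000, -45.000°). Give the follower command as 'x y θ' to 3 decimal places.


-47.500 2.500 -91.000

axis x: 2·-24.000 + 1/2 = -47.500
axis y: 1/2·4.000 + 1/2 = 2.500
axis θ: 2·-45.000 + -1 = -91.000


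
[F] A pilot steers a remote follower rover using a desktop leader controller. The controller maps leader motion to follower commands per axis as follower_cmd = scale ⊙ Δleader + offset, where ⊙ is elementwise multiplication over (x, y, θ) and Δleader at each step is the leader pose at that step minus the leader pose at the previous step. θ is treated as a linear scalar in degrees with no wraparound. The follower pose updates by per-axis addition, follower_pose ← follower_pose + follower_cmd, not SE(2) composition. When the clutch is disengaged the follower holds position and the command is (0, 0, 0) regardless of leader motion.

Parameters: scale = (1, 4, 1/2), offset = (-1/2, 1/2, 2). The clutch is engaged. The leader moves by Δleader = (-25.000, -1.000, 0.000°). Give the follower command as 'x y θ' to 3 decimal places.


axis x: 1·-25.000 + -1/2 = -25.500
axis y: 4·-1.000 + 1/2 = -3.500
axis θ: 1/2·0.000 + 2 = 2.000

-25.500 -3.500 2.000


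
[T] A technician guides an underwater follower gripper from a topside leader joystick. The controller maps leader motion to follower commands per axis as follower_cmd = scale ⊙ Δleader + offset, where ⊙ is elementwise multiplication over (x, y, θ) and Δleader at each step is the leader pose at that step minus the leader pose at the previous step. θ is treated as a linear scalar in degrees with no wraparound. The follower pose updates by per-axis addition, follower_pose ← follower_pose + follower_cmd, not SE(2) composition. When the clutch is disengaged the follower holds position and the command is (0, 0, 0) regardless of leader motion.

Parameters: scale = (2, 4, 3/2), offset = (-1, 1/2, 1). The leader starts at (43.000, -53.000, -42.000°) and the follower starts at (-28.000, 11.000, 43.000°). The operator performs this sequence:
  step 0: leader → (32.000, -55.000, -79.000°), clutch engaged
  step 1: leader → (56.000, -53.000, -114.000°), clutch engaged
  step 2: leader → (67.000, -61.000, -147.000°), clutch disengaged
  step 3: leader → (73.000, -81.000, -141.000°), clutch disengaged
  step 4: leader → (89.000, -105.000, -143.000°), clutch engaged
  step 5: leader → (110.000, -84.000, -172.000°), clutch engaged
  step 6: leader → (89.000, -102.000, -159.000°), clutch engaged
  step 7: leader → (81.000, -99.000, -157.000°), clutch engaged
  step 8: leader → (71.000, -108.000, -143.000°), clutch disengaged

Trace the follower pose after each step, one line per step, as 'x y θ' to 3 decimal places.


step 0: Δleader=(-11.000, -2.000, -37.000°), engaged; cmd=(-23.000, -7.500, -54.500°) → follower=(-51.000, 3.500, -11.500°)
step 1: Δleader=(24.000, 2.000, -35.000°), engaged; cmd=(47.000, 8.500, -51.500°) → follower=(-4.000, 12.000, -63.000°)
step 2: Δleader=(11.000, -8.000, -33.000°), disengaged; cmd=(0,0,0) → follower holds at (-4.000, 12.000, -63.000°)
step 3: Δleader=(6.000, -20.000, 6.000°), disengaged; cmd=(0,0,0) → follower holds at (-4.000, 12.000, -63.000°)
step 4: Δleader=(16.000, -24.000, -2.000°), engaged; cmd=(31.000, -95.500, -2.000°) → follower=(27.000, -83.500, -65.000°)
step 5: Δleader=(21.000, 21.000, -29.000°), engaged; cmd=(41.000, 84.500, -42.500°) → follower=(68.000, 1.000, -107.500°)
step 6: Δleader=(-21.000, -18.000, 13.000°), engaged; cmd=(-43.000, -71.500, 20.500°) → follower=(25.000, -70.500, -87.000°)
step 7: Δleader=(-8.000, 3.000, 2.000°), engaged; cmd=(-17.000, 12.500, 4.000°) → follower=(8.000, -58.000, -83.000°)
step 8: Δleader=(-10.000, -9.000, 14.000°), disengaged; cmd=(0,0,0) → follower holds at (8.000, -58.000, -83.000°)

-51.000 3.500 -11.500
-4.000 12.000 -63.000
-4.000 12.000 -63.000
-4.000 12.000 -63.000
27.000 -83.500 -65.000
68.000 1.000 -107.500
25.000 -70.500 -87.000
8.000 -58.000 -83.000
8.000 -58.000 -83.000


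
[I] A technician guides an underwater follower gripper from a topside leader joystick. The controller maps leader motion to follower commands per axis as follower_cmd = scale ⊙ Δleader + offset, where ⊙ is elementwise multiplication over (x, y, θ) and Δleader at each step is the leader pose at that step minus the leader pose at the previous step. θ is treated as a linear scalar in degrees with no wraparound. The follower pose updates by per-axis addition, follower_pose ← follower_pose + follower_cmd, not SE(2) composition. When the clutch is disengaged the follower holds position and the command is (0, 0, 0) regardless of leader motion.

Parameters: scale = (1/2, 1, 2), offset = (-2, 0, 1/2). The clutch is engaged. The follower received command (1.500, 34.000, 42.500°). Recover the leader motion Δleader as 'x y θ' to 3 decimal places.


7.000 34.000 21.000

axis x: (1.500 − -2) / (1/2) = 7.000
axis y: (34.000 − 0) / (1) = 34.000
axis θ: (42.500 − 1/2) / (2) = 21.000


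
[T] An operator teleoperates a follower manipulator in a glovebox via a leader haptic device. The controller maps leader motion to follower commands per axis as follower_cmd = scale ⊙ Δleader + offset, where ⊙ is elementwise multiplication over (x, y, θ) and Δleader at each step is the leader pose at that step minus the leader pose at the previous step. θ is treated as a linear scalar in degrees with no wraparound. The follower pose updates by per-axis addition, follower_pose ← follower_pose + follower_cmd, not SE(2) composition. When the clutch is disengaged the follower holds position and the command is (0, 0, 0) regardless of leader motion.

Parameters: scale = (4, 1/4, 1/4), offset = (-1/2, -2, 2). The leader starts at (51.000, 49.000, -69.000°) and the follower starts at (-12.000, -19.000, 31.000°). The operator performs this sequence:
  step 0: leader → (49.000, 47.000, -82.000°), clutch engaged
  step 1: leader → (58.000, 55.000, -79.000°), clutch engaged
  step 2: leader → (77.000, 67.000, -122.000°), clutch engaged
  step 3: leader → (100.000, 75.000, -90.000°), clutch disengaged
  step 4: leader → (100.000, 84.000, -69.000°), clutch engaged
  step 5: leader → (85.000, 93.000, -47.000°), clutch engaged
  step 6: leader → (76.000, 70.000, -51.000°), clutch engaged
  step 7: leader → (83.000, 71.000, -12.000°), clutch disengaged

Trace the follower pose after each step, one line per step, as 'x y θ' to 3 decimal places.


step 0: Δleader=(-2.000, -2.000, -13.000°), engaged; cmd=(-8.500, -2.500, -1.250°) → follower=(-20.500, -21.500, 29.750°)
step 1: Δleader=(9.000, 8.000, 3.000°), engaged; cmd=(35.500, 0.000, 2.750°) → follower=(15.000, -21.500, 32.500°)
step 2: Δleader=(19.000, 12.000, -43.000°), engaged; cmd=(75.500, 1.000, -8.750°) → follower=(90.500, -20.500, 23.750°)
step 3: Δleader=(23.000, 8.000, 32.000°), disengaged; cmd=(0,0,0) → follower holds at (90.500, -20.500, 23.750°)
step 4: Δleader=(0.000, 9.000, 21.000°), engaged; cmd=(-0.500, 0.250, 7.250°) → follower=(90.000, -20.250, 31.000°)
step 5: Δleader=(-15.000, 9.000, 22.000°), engaged; cmd=(-60.500, 0.250, 7.500°) → follower=(29.500, -20.000, 38.500°)
step 6: Δleader=(-9.000, -23.000, -4.000°), engaged; cmd=(-36.500, -7.750, 1.000°) → follower=(-7.000, -27.750, 39.500°)
step 7: Δleader=(7.000, 1.000, 39.000°), disengaged; cmd=(0,0,0) → follower holds at (-7.000, -27.750, 39.500°)

-20.500 -21.500 29.750
15.000 -21.500 32.500
90.500 -20.500 23.750
90.500 -20.500 23.750
90.000 -20.250 31.000
29.500 -20.000 38.500
-7.000 -27.750 39.500
-7.000 -27.750 39.500


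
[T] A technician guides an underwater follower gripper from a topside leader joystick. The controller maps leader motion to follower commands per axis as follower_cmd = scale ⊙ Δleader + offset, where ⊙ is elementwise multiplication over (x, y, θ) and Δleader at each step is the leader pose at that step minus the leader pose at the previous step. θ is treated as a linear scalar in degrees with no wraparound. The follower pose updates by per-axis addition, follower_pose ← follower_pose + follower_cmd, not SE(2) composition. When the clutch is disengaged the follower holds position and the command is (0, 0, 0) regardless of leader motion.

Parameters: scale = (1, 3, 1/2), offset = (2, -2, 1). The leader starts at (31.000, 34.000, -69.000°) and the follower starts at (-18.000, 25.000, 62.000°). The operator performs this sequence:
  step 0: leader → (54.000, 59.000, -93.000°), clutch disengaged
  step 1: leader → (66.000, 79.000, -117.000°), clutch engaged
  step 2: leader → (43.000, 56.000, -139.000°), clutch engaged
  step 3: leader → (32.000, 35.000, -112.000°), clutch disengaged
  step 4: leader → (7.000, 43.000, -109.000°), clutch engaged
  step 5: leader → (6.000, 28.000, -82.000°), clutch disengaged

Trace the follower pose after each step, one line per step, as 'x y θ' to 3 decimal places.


-18.000 25.000 62.000
-4.000 83.000 51.000
-25.000 12.000 41.000
-25.000 12.000 41.000
-48.000 34.000 43.500
-48.000 34.000 43.500

step 0: Δleader=(23.000, 25.000, -24.000°), disengaged; cmd=(0,0,0) → follower holds at (-18.000, 25.000, 62.000°)
step 1: Δleader=(12.000, 20.000, -24.000°), engaged; cmd=(14.000, 58.000, -11.000°) → follower=(-4.000, 83.000, 51.000°)
step 2: Δleader=(-23.000, -23.000, -22.000°), engaged; cmd=(-21.000, -71.000, -10.000°) → follower=(-25.000, 12.000, 41.000°)
step 3: Δleader=(-11.000, -21.000, 27.000°), disengaged; cmd=(0,0,0) → follower holds at (-25.000, 12.000, 41.000°)
step 4: Δleader=(-25.000, 8.000, 3.000°), engaged; cmd=(-23.000, 22.000, 2.500°) → follower=(-48.000, 34.000, 43.500°)
step 5: Δleader=(-1.000, -15.000, 27.000°), disengaged; cmd=(0,0,0) → follower holds at (-48.000, 34.000, 43.500°)


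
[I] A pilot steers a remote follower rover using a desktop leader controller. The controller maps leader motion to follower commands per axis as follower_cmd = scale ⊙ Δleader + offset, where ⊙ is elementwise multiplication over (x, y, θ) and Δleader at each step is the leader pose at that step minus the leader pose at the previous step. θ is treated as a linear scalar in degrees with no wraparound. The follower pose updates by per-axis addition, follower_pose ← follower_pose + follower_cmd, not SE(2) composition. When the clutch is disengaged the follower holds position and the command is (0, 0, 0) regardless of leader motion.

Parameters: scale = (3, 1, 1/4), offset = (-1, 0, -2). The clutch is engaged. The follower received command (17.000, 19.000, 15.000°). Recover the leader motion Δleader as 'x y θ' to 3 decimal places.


axis x: (17.000 − -1) / (3) = 6.000
axis y: (19.000 − 0) / (1) = 19.000
axis θ: (15.000 − -2) / (1/4) = 68.000

6.000 19.000 68.000


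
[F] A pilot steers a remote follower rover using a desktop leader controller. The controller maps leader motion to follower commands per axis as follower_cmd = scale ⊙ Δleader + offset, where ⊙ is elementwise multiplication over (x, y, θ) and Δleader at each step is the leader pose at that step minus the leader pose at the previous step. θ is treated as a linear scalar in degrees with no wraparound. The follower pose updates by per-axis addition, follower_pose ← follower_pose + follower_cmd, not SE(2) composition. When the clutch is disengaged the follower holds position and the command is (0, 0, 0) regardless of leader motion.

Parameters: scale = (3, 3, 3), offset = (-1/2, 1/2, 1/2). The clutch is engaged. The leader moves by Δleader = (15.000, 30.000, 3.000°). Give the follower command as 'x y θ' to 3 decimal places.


axis x: 3·15.000 + -1/2 = 44.500
axis y: 3·30.000 + 1/2 = 90.500
axis θ: 3·3.000 + 1/2 = 9.500

44.500 90.500 9.500


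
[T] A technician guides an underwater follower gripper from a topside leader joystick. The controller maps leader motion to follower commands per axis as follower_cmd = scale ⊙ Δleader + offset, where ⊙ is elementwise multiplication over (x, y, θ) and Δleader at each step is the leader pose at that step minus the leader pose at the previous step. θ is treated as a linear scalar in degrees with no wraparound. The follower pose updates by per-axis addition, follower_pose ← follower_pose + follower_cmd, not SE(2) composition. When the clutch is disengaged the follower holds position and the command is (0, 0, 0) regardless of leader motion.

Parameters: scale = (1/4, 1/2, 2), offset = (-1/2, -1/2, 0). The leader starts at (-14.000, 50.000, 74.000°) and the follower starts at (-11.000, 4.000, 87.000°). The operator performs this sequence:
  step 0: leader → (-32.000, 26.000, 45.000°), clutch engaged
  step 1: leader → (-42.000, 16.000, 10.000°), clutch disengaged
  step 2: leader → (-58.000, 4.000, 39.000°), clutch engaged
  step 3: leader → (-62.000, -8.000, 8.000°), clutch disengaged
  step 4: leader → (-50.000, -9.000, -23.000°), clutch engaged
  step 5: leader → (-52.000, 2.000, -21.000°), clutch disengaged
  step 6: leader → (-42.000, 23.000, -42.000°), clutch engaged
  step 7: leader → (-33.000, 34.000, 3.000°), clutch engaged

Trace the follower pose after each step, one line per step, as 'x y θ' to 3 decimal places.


-16.000 -8.500 29.000
-16.000 -8.500 29.000
-20.500 -15.000 87.000
-20.500 -15.000 87.000
-18.000 -16.000 25.000
-18.000 -16.000 25.000
-16.000 -6.000 -17.000
-14.250 -1.000 73.000

step 0: Δleader=(-18.000, -24.000, -29.000°), engaged; cmd=(-5.000, -12.500, -58.000°) → follower=(-16.000, -8.500, 29.000°)
step 1: Δleader=(-10.000, -10.000, -35.000°), disengaged; cmd=(0,0,0) → follower holds at (-16.000, -8.500, 29.000°)
step 2: Δleader=(-16.000, -12.000, 29.000°), engaged; cmd=(-4.500, -6.500, 58.000°) → follower=(-20.500, -15.000, 87.000°)
step 3: Δleader=(-4.000, -12.000, -31.000°), disengaged; cmd=(0,0,0) → follower holds at (-20.500, -15.000, 87.000°)
step 4: Δleader=(12.000, -1.000, -31.000°), engaged; cmd=(2.500, -1.000, -62.000°) → follower=(-18.000, -16.000, 25.000°)
step 5: Δleader=(-2.000, 11.000, 2.000°), disengaged; cmd=(0,0,0) → follower holds at (-18.000, -16.000, 25.000°)
step 6: Δleader=(10.000, 21.000, -21.000°), engaged; cmd=(2.000, 10.000, -42.000°) → follower=(-16.000, -6.000, -17.000°)
step 7: Δleader=(9.000, 11.000, 45.000°), engaged; cmd=(1.750, 5.000, 90.000°) → follower=(-14.250, -1.000, 73.000°)


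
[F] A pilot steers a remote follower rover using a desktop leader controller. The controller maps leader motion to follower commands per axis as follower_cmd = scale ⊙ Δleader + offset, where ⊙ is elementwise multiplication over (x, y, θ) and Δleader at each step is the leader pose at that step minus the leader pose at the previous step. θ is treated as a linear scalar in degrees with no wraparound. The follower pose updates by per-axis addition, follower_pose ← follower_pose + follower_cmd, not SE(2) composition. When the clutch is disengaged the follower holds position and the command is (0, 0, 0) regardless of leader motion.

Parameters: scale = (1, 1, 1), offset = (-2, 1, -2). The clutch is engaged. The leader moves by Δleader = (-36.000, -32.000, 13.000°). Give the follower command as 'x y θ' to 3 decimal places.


axis x: 1·-36.000 + -2 = -38.000
axis y: 1·-32.000 + 1 = -31.000
axis θ: 1·13.000 + -2 = 11.000

-38.000 -31.000 11.000


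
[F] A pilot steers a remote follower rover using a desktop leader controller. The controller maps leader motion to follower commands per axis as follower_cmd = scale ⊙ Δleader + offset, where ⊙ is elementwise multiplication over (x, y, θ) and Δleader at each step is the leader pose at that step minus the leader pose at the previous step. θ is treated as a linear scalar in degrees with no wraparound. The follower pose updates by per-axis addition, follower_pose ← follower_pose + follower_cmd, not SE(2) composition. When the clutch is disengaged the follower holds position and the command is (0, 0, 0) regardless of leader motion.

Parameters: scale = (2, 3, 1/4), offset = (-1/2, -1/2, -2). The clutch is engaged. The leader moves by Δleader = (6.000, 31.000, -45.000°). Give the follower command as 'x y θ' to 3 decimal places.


11.500 92.500 -13.250

axis x: 2·6.000 + -1/2 = 11.500
axis y: 3·31.000 + -1/2 = 92.500
axis θ: 1/4·-45.000 + -2 = -13.250


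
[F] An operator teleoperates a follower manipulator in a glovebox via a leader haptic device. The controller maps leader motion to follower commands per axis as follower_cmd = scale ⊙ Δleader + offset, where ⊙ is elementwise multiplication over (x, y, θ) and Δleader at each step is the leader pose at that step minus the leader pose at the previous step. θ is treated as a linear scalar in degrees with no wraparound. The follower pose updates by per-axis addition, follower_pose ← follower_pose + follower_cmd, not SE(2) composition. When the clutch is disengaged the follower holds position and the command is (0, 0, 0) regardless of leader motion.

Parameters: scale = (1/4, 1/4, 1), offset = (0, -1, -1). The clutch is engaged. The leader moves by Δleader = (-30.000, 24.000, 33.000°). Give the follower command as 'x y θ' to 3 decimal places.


axis x: 1/4·-30.000 + 0 = -7.500
axis y: 1/4·24.000 + -1 = 5.000
axis θ: 1·33.000 + -1 = 32.000

-7.500 5.000 32.000


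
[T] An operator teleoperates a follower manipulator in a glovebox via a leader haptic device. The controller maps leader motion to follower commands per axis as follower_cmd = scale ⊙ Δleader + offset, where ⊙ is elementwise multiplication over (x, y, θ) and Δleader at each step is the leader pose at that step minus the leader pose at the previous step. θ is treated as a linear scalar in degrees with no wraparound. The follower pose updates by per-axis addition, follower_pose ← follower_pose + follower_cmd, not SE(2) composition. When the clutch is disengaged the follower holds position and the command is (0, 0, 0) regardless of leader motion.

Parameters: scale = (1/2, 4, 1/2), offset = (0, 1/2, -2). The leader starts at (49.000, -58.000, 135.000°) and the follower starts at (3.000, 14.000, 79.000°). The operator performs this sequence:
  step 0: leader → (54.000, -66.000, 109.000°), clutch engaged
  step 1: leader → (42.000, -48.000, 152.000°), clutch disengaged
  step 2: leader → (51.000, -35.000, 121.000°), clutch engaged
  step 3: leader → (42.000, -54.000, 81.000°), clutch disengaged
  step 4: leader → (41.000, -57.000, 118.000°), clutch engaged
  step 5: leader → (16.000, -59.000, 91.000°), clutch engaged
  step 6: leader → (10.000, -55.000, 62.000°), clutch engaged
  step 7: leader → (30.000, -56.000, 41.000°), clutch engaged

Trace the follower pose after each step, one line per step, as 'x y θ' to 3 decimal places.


5.500 -17.500 64.000
5.500 -17.500 64.000
10.000 35.000 46.500
10.000 35.000 46.500
9.500 23.500 63.000
-3.000 16.000 47.500
-6.000 32.500 31.000
4.000 29.000 18.500

step 0: Δleader=(5.000, -8.000, -26.000°), engaged; cmd=(2.500, -31.500, -15.000°) → follower=(5.500, -17.500, 64.000°)
step 1: Δleader=(-12.000, 18.000, 43.000°), disengaged; cmd=(0,0,0) → follower holds at (5.500, -17.500, 64.000°)
step 2: Δleader=(9.000, 13.000, -31.000°), engaged; cmd=(4.500, 52.500, -17.500°) → follower=(10.000, 35.000, 46.500°)
step 3: Δleader=(-9.000, -19.000, -40.000°), disengaged; cmd=(0,0,0) → follower holds at (10.000, 35.000, 46.500°)
step 4: Δleader=(-1.000, -3.000, 37.000°), engaged; cmd=(-0.500, -11.500, 16.500°) → follower=(9.500, 23.500, 63.000°)
step 5: Δleader=(-25.000, -2.000, -27.000°), engaged; cmd=(-12.500, -7.500, -15.500°) → follower=(-3.000, 16.000, 47.500°)
step 6: Δleader=(-6.000, 4.000, -29.000°), engaged; cmd=(-3.000, 16.500, -16.500°) → follower=(-6.000, 32.500, 31.000°)
step 7: Δleader=(20.000, -1.000, -21.000°), engaged; cmd=(10.000, -3.500, -12.500°) → follower=(4.000, 29.000, 18.500°)


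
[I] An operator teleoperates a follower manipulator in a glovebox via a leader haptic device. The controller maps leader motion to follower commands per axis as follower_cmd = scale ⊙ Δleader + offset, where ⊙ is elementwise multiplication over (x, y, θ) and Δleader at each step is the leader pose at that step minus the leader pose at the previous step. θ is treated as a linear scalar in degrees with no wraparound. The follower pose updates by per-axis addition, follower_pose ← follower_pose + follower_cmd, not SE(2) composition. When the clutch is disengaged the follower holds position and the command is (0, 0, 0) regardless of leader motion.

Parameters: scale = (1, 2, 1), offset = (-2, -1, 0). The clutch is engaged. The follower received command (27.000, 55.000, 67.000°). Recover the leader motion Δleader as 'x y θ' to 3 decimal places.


29.000 28.000 67.000

axis x: (27.000 − -2) / (1) = 29.000
axis y: (55.000 − -1) / (2) = 28.000
axis θ: (67.000 − 0) / (1) = 67.000


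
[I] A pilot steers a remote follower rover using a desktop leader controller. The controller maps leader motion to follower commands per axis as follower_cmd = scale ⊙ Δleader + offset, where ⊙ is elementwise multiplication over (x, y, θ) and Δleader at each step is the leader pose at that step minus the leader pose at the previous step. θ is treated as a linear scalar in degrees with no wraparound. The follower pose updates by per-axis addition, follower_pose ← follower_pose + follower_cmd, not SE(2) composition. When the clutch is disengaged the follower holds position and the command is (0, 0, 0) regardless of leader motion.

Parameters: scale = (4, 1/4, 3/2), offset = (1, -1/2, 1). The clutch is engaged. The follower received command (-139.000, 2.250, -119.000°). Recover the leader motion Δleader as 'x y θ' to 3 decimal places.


axis x: (-139.000 − 1) / (4) = -35.000
axis y: (2.250 − -1/2) / (1/4) = 11.000
axis θ: (-119.000 − 1) / (3/2) = -80.000

-35.000 11.000 -80.000


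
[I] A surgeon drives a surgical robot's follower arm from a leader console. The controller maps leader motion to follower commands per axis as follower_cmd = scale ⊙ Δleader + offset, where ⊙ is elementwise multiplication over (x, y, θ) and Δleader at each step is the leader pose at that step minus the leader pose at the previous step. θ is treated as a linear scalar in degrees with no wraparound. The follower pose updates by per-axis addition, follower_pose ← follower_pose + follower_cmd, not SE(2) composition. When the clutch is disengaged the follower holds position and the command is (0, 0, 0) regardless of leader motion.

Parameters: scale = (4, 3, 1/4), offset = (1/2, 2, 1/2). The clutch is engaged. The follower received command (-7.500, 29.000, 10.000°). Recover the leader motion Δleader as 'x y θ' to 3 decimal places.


axis x: (-7.500 − 1/2) / (4) = -2.000
axis y: (29.000 − 2) / (3) = 9.000
axis θ: (10.000 − 1/2) / (1/4) = 38.000

-2.000 9.000 38.000


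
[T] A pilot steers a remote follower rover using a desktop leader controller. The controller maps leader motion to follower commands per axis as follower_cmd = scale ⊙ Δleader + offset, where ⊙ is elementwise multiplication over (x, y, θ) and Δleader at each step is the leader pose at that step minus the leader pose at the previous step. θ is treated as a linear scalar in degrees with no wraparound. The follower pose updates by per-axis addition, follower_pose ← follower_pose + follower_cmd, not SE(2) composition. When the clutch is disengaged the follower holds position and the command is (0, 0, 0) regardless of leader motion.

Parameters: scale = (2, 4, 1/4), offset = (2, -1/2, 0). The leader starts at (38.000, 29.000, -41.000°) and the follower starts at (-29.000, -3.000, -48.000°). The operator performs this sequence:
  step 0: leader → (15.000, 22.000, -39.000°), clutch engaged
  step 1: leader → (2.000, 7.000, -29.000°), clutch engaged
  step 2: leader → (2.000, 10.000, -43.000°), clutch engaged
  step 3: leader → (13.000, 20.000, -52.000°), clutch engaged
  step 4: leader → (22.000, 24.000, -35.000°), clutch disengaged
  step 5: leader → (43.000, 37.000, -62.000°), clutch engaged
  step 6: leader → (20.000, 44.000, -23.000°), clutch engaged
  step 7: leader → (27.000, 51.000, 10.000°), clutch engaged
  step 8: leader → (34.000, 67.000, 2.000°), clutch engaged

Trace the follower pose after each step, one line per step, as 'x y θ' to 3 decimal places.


-73.000 -31.500 -47.500
-97.000 -92.000 -45.000
-95.000 -80.500 -48.500
-71.000 -41.000 -50.750
-71.000 -41.000 -50.750
-27.000 10.500 -57.500
-71.000 38.000 -47.750
-55.000 65.500 -39.500
-39.000 129.000 -41.500

step 0: Δleader=(-23.000, -7.000, 2.000°), engaged; cmd=(-44.000, -28.500, 0.500°) → follower=(-73.000, -31.500, -47.500°)
step 1: Δleader=(-13.000, -15.000, 10.000°), engaged; cmd=(-24.000, -60.500, 2.500°) → follower=(-97.000, -92.000, -45.000°)
step 2: Δleader=(0.000, 3.000, -14.000°), engaged; cmd=(2.000, 11.500, -3.500°) → follower=(-95.000, -80.500, -48.500°)
step 3: Δleader=(11.000, 10.000, -9.000°), engaged; cmd=(24.000, 39.500, -2.250°) → follower=(-71.000, -41.000, -50.750°)
step 4: Δleader=(9.000, 4.000, 17.000°), disengaged; cmd=(0,0,0) → follower holds at (-71.000, -41.000, -50.750°)
step 5: Δleader=(21.000, 13.000, -27.000°), engaged; cmd=(44.000, 51.500, -6.750°) → follower=(-27.000, 10.500, -57.500°)
step 6: Δleader=(-23.000, 7.000, 39.000°), engaged; cmd=(-44.000, 27.500, 9.750°) → follower=(-71.000, 38.000, -47.750°)
step 7: Δleader=(7.000, 7.000, 33.000°), engaged; cmd=(16.000, 27.500, 8.250°) → follower=(-55.000, 65.500, -39.500°)
step 8: Δleader=(7.000, 16.000, -8.000°), engaged; cmd=(16.000, 63.500, -2.000°) → follower=(-39.000, 129.000, -41.500°)
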